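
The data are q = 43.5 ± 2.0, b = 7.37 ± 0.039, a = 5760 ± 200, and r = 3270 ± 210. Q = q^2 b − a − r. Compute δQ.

Let p = q^2·b = 13900. δp/p = √((2·δq/q)² + (1·δb/b)²) = √(0.00846 + 2.8e-05) = 0.0921, so δp = 1280.
Q = p − a − r: δQ = √(δp² + δa² + δr²) = √(1.65e+06 + 40000 + 44100) = 1320

1320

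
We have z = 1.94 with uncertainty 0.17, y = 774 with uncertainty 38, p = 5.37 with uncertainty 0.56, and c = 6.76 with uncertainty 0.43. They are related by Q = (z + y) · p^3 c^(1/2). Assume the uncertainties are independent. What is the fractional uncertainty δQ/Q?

Let u = z + y = 776. δu = √(δz² + δy²) = √(0.0289 + 1440) = 38.0, so δu/u = 0.0490.
Q is then a monomial in u, p, c:
δQ/Q = √((δu/u)² + (3·δp/p)² + (½·δc/c)²) = √(0.00240 + 0.0979 + 0.00101) = 0.318

0.318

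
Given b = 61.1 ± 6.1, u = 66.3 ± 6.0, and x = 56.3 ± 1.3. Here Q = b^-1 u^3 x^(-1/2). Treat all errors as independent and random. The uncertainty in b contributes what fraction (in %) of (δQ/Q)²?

11.9%

(δQ/Q)² = (-1·δb/b)² + (3·δu/u)² + (−½·δx/x)²
  b term: (-1×0.0998)² = 0.00997
  u term: (3×0.0905)² = 0.0737
  x term: (-0.5×0.0231)² = 0.000133
Total = 0.0838. Share from b = 0.00997/0.0838 = 0.119.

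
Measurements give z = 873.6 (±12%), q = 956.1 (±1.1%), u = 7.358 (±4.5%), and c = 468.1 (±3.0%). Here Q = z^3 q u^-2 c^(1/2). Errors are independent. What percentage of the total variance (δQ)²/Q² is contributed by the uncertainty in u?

(δQ/Q)² = (3·δz/z)² + (1·δq/q)² + (-2·δu/u)² + (½·δc/c)²
  z term: (3×0.120)² = 0.130
  q term: (1×0.0110)² = 0.000121
  u term: (-2×0.0450)² = 0.00810
  c term: (0.5×0.0300)² = 0.000225
Total = 0.138. Share from u = 0.00810/0.138 = 0.0587.

5.87%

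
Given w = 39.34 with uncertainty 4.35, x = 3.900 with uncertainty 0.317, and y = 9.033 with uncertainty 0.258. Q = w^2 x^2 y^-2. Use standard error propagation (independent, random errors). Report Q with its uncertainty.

Relative error in a monomial: (δQ/Q)² = Σ (nᵢ · δxᵢ/xᵢ)².
  (2·δw/w)² = (2×0.111)² = 0.0489;  (2·δx/x)² = (2×0.0813)² = 0.0264;  (-2·δy/y)² = (-2×0.0286)² = 0.00326
δQ/Q = √(0.0786) = 0.280
Q = 288.5, so δQ = 0.280 × 288.5 = 80.9.

288.5 ± 80.9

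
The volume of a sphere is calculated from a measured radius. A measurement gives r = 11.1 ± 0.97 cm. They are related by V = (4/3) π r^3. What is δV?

Products/powers → add relative errors in quadrature, weighted by exponent:
  (3·δr/r)² = (3×0.0874)² = 0.0687
δV/V = √(0.0687) = 0.262
V = 5730 cm^3, so δV = 0.262 × 5730 = 1500 cm^3.

1500 cm^3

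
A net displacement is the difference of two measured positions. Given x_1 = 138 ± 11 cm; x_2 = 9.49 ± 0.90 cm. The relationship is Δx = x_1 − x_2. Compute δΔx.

For a sum/difference, combine absolute errors in quadrature:
  (δx_1)² = 121;  (δx_2)² = 0.810
δΔx = √(122) = 11.0 cm

11.0 cm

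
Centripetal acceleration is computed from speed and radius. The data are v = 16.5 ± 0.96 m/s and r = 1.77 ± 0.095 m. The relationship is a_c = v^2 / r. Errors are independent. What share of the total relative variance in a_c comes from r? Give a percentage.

(δa_c/a_c)² = (2·δv/v)² + (-1·δr/r)²
  v term: (2×0.0582)² = 0.0135
  r term: (-1×0.0537)² = 0.00288
Total = 0.0164. Share from r = 0.00288/0.0164 = 0.175.

17.5%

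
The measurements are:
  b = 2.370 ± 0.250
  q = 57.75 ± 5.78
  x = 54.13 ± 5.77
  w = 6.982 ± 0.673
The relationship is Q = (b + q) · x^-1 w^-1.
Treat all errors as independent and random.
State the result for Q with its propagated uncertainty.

0.1591 ± 0.0275

Let u = b + q = 60.12. δu = √(δb² + δq²) = √(0.0625 + 33.4) = 5.79, so δu/u = 0.0962.
Q is then a monomial in u, x, w:
δQ/Q = √((δu/u)² + (-1·δx/x)² + (-1·δw/w)²) = √(0.00926 + 0.0114 + 0.00929) = 0.173
Q = 0.1591, so δQ = 0.173 × 0.1591 = 0.0275.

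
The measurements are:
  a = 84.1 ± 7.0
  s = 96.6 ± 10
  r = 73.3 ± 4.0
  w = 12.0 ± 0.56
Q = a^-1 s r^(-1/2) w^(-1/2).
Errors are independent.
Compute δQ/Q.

For a monomial Q ∝ a^-1, s, r^(-1/2), w^(-1/2), fractional errors add in quadrature:
  (-1·δa/a)² = (-1×0.0832)² = 0.00693;  (1·δs/s)² = (1×0.104)² = 0.0107;  (−½·δr/r)² = (-0.5×0.0546)² = 0.000744;  (−½·δw/w)² = (-0.5×0.0467)² = 0.000544
δQ/Q = √(0.0189) = 0.138

0.138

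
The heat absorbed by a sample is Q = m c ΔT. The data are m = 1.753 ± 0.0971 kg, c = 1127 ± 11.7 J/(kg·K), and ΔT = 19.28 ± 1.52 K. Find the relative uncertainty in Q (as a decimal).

Each factor contributes (exponent × relative error)² to (δQ/Q)²:
  (1·δm/m)² = (1×0.0554)² = 0.00307;  (1·δc/c)² = (1×0.0104)² = 0.000108;  (1·δΔT/ΔT)² = (1×0.0788)² = 0.00622
δQ/Q = √(0.00939) = 0.0969

0.0969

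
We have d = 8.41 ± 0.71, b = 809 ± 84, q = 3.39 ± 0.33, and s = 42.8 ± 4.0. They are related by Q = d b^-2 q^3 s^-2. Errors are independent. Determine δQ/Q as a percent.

41.3%

Each factor contributes (exponent × relative error)² to (δQ/Q)²:
  (1·δd/d)² = (1×0.0844)² = 0.00713;  (-2·δb/b)² = (-2×0.104)² = 0.0431;  (3·δq/q)² = (3×0.0973)² = 0.0853;  (-2·δs/s)² = (-2×0.0935)² = 0.0349
δQ/Q = √(0.170) = 0.413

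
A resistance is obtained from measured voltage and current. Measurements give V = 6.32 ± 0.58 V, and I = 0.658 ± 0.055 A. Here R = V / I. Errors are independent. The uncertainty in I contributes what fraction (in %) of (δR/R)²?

45.3%

(δR/R)² = (1·δV/V)² + (-1·δI/I)²
  V term: (1×0.0918)² = 0.00842
  I term: (-1×0.0836)² = 0.00699
Total = 0.0154. Share from I = 0.00699/0.0154 = 0.453.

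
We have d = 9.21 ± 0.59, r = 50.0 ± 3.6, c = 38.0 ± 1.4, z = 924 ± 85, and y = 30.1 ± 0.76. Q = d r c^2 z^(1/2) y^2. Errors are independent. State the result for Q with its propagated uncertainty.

For a monomial Q ∝ d, r, c^2, z^(1/2), y^2, fractional errors add in quadrature:
  (1·δd/d)² = (1×0.0641)² = 0.00410;  (1·δr/r)² = (1×0.0720)² = 0.00518;  (2·δc/c)² = (2×0.0368)² = 0.00543;  (½·δz/z)² = (0.5×0.0920)² = 0.00212;  (2·δy/y)² = (2×0.0252)² = 0.00255
δQ/Q = √(0.0194) = 0.139
Q = 1.83e+10, so δQ = 0.139 × 1.83e+10 = 2.55e+09.

(1.83 ± 0.255) × 10^10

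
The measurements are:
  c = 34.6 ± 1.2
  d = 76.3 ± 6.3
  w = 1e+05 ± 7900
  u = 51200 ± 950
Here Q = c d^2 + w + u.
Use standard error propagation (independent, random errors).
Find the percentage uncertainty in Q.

Let p = c·d^2 = 2.01e+05. δp/p = √((1·δc/c)² + (2·δd/d)²) = √(0.00120 + 0.0273) = 0.169, so δp = 34000.
Q = p + w + u: δQ = √(δp² + δw² + δu²) = √(1.16e+09 + 6.24e+07 + 9.02e+05) = 34900
Q = 3.53e+05, so δQ/Q = 34900/3.53e+05 = 0.0990.

9.90%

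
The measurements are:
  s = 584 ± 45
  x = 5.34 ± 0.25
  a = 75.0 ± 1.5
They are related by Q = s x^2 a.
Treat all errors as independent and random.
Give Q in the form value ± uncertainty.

For a monomial Q ∝ s, x^2, a, fractional errors add in quadrature:
  (1·δs/s)² = (1×0.0771)² = 0.00594;  (2·δx/x)² = (2×0.0468)² = 0.00877;  (1·δa/a)² = (1×0.0200)² = 0.000400
δQ/Q = √(0.0151) = 0.123
Q = 1.25e+06, so δQ = 0.123 × 1.25e+06 = 1.54e+05.

(1.25 ± 0.154) × 10^6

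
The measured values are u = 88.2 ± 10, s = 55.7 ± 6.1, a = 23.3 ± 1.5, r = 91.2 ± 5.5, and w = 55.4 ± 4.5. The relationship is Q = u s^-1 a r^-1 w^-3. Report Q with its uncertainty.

(2.38 ± 0.722) × 10^-6

Each factor contributes (exponent × relative error)² to (δQ/Q)²:
  (1·δu/u)² = (1×0.113)² = 0.0129;  (-1·δs/s)² = (-1×0.110)² = 0.0120;  (1·δa/a)² = (1×0.0644)² = 0.00414;  (-1·δr/r)² = (-1×0.0603)² = 0.00364;  (-3·δw/w)² = (-3×0.0812)² = 0.0594
δQ/Q = √(0.0920) = 0.303
Q = 2.38e-06, so δQ = 0.303 × 2.38e-06 = 7.22e-07.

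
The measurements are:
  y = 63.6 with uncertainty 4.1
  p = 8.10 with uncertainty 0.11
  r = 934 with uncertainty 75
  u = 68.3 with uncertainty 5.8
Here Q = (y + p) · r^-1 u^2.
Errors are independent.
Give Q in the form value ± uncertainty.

Let w = y + p = 71.7. δw = √(δy² + δp²) = √(16.8 + 0.0121) = 4.10, so δw/w = 0.0572.
Q is then a monomial in w, r, u:
δQ/Q = √((δw/w)² + (-1·δr/r)² + (2·δu/u)²) = √(0.00327 + 0.00645 + 0.0288) = 0.196
Q = 358, so δQ = 0.196 × 358 = 70.3.

358 ± 70.3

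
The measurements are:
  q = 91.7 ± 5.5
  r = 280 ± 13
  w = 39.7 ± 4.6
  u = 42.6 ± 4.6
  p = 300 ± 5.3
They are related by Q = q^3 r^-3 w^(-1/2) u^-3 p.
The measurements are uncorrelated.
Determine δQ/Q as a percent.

Each factor contributes (exponent × relative error)² to (δQ/Q)²:
  (3·δq/q)² = (3×0.0600)² = 0.0324;  (-3·δr/r)² = (-3×0.0464)² = 0.0194;  (−½·δw/w)² = (-0.5×0.116)² = 0.00336;  (-3·δu/u)² = (-3×0.108)² = 0.105;  (1·δp/p)² = (1×0.0177)² = 0.000312
δQ/Q = √(0.160) = 0.400

40.0%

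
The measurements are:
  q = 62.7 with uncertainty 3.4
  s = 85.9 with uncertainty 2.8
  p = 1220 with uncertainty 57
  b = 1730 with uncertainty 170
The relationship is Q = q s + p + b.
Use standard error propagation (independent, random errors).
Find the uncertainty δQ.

385

Let w = q·s = 5390. δw/w = √((1·δq/q)² + (1·δs/s)²) = √(0.00294 + 0.00106) = 0.0633, so δw = 341.
Q = w + p + b: δQ = √(δw² + δp² + δb²) = √(1.16e+05 + 3250 + 28900) = 385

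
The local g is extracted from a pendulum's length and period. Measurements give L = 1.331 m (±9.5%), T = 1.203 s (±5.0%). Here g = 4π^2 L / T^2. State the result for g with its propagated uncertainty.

For a monomial g ∝ L, T^-2, fractional errors add in quadrature:
  (1·δL/L)² = (1×0.0950)² = 0.00903;  (-2·δT/T)² = (-2×0.0500)² = 0.0100
δg/g = √(0.0190) = 0.138
g = 36.31 m/s^2, so δg = 0.138 × 36.31 = 5.01 m/s^2.

36.31 ± 5.01 m/s^2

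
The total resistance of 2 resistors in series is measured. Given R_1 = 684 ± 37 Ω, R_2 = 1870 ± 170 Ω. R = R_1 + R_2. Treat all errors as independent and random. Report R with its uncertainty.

2550 ± 174 Ω

Sums and differences: (δR)² = Σ (cᵢ δxᵢ)².
  (δR_1)² = 1370;  (δR_2)² = 28900
δR = √(30300) = 174 Ω
R = 2550 Ω.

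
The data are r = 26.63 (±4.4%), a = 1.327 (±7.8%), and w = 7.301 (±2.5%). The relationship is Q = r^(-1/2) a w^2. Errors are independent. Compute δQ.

1.31

Each factor contributes (exponent × relative error)² to (δQ/Q)²:
  (−½·δr/r)² = (-0.5×0.0440)² = 0.000484;  (1·δa/a)² = (1×0.0780)² = 0.00608;  (2·δw/w)² = (2×0.0250)² = 0.00250
δQ/Q = √(0.00907) = 0.0952
Q = 13.71, so δQ = 0.0952 × 13.71 = 1.31.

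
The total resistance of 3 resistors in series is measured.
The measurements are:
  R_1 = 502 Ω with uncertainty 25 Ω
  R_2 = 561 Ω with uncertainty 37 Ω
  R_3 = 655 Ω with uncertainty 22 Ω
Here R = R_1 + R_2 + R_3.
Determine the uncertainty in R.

49.8 Ω

For a sum/difference, combine absolute errors in quadrature:
  (δR_1)² = 625;  (δR_2)² = 1370;  (δR_3)² = 484
δR = √(2480) = 49.8 Ω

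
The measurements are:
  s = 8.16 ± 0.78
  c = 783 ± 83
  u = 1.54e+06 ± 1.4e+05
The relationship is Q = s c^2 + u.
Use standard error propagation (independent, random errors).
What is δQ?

Let p = s·c^2 = 5e+06. δp/p = √((1·δs/s)² + (2·δc/c)²) = √(0.00914 + 0.0449) = 0.233, so δp = 1.16e+06.
Q = p + u: δQ = √(δp² + δu²) = √(1.35e+12 + 1.96e+10) = 1.17e+06

1.17e+06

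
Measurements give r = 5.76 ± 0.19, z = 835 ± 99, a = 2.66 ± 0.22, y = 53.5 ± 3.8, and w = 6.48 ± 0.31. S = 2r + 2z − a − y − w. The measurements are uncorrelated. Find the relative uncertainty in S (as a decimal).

Sums and differences: (δS)² = Σ (cᵢ δxᵢ)².
  (2·δr)² = 0.144;  (2·δz)² = 39200;  (δa)² = 0.0484;  (δy)² = 14.4;  (δw)² = 0.0961
δS = √(39200) = 198
S = 1620, so δS/S = 198/1620 = 0.122.

0.122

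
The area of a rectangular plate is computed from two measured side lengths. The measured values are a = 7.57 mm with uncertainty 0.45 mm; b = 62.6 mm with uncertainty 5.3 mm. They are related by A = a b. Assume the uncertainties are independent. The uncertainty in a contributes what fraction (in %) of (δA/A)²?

(δA/A)² = (1·δa/a)² + (1·δb/b)²
  a term: (1×0.0594)² = 0.00353
  b term: (1×0.0847)² = 0.00717
Total = 0.0107. Share from a = 0.00353/0.0107 = 0.330.

33.0%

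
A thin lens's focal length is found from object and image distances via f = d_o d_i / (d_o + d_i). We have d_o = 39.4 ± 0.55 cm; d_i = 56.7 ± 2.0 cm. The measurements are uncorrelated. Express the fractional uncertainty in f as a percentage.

∂f/∂d_o = (d_i/(d_o+d_i))² = 0.348;  ∂f/∂d_i = (d_o/(d_o+d_i))² = 0.168
δf = √((∂f/∂d_o · δd_o)² + (∂f/∂d_i · δd_i)²) = √(0.0367 + 0.113) = 0.387 cm
f = 23.2 cm, so δf/f = 0.387/23.2 = 0.0166.

1.66%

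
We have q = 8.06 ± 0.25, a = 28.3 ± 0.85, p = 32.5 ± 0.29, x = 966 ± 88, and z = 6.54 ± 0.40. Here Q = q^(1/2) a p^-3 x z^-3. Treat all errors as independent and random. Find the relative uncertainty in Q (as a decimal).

0.209

Relative error in a monomial: (δQ/Q)² = Σ (nᵢ · δxᵢ/xᵢ)².
  (½·δq/q)² = (0.5×0.0310)² = 0.000241;  (1·δa/a)² = (1×0.0300)² = 0.000902;  (-3·δp/p)² = (-3×0.00892)² = 0.000717;  (1·δx/x)² = (1×0.0911)² = 0.00830;  (-3·δz/z)² = (-3×0.0612)² = 0.0337
δQ/Q = √(0.0438) = 0.209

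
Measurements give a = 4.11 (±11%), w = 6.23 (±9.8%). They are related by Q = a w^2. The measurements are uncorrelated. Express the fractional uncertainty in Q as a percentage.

22.5%

Relative error in a monomial: (δQ/Q)² = Σ (nᵢ · δxᵢ/xᵢ)².
  (1·δa/a)² = (1×0.110)² = 0.0121;  (2·δw/w)² = (2×0.0980)² = 0.0384
δQ/Q = √(0.0505) = 0.225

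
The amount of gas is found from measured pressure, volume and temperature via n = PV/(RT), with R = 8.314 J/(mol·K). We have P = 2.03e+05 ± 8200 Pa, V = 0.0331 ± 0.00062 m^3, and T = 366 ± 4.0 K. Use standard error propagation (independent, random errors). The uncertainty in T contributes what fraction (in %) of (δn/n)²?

5.68%

(δn/n)² = (1·δP/P)² + (1·δV/V)² + (-1·δT/T)²
  P term: (1×0.0404)² = 0.00163
  V term: (1×0.0187)² = 0.000351
  T term: (-1×0.0109)² = 0.000119
Total = 0.00210. Share from T = 0.000119/0.00210 = 0.0568.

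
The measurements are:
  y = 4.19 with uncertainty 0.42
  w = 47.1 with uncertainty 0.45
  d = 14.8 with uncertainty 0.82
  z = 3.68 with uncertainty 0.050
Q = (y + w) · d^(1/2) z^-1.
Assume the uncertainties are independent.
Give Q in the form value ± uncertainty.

Let u = y + w = 51.3. δu = √(δy² + δw²) = √(0.176 + 0.203) = 0.616, so δu/u = 0.0120.
Q is then a monomial in u, d, z:
δQ/Q = √((δu/u)² + (½·δd/d)² + (-1·δz/z)²) = √(0.000144 + 0.000767 + 0.000185) = 0.0331
Q = 53.6, so δQ = 0.0331 × 53.6 = 1.78.

53.6 ± 1.78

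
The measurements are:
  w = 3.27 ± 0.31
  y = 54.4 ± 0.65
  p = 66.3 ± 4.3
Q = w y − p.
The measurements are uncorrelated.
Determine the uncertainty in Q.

Let h = w·y = 178. δh/h = √((1·δw/w)² + (1·δy/y)²) = √(0.00899 + 0.000143) = 0.0956, so δh = 17.0.
Q = h − p: δQ = √(δh² + δp²) = √(289 + 18.5) = 17.5

17.5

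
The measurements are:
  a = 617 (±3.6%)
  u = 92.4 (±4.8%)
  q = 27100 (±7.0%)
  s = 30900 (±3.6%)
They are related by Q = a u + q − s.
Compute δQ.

Let p = a·u = 57000. δp/p = √((1·δa/a)² + (1·δu/u)²) = √(0.00130 + 0.00230) = 0.0600, so δp = 3420.
Q = p + q − s: δQ = √(δp² + δq² + δs²) = √(1.17e+07 + 3.6e+06 + 1.24e+06) = 4070

4070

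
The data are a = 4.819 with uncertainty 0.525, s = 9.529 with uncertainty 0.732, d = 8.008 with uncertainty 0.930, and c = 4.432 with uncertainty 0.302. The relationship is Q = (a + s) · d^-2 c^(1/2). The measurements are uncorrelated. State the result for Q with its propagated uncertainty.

0.4710 ± 0.114

Let u = a + s = 14.35. δu = √(δa² + δs²) = √(0.276 + 0.536) = 0.901, so δu/u = 0.0628.
Q is then a monomial in u, d, c:
δQ/Q = √((δu/u)² + (-2·δd/d)² + (½·δc/c)²) = √(0.00394 + 0.0539 + 0.00116) = 0.243
Q = 0.4710, so δQ = 0.243 × 0.4710 = 0.114.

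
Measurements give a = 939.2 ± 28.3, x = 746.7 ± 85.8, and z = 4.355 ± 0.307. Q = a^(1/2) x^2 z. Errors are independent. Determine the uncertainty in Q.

1.79e+07

Q is a product of powers, so relative uncertainties combine in quadrature:
  (½·δa/a)² = (0.5×0.0301)² = 0.000227;  (2·δx/x)² = (2×0.115)² = 0.0528;  (1·δz/z)² = (1×0.0705)² = 0.00497
δQ/Q = √(0.0580) = 0.241
Q = 7.441e+07, so δQ = 0.241 × 7.441e+07 = 1.79e+07.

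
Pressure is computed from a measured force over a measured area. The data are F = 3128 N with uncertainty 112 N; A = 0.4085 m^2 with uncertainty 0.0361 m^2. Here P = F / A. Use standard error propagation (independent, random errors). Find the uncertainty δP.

Products/powers → add relative errors in quadrature, weighted by exponent:
  (1·δF/F)² = (1×0.0358)² = 0.00128;  (-1·δA/A)² = (-1×0.0884)² = 0.00781
δP/P = √(0.00909) = 0.0954
P = 7657 Pa, so δP = 0.0954 × 7657 = 730 Pa.

730 Pa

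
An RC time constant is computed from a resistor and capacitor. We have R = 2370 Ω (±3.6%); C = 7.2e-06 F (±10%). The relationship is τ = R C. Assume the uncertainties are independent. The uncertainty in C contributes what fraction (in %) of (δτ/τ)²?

88.5%

(δτ/τ)² = (1·δR/R)² + (1·δC/C)²
  R term: (1×0.0360)² = 0.00130
  C term: (1×0.100)² = 0.0100
Total = 0.0113. Share from C = 0.0100/0.0113 = 0.885.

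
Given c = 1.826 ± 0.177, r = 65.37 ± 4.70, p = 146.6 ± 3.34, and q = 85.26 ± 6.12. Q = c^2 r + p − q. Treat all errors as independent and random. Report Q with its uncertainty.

279.3 ± 45.6

Let w = c^2·r = 218.0. δw/w = √((2·δc/c)² + (1·δr/r)²) = √(0.0376 + 0.00517) = 0.207, so δw = 45.1.
Q = w + p − q: δQ = √(δw² + δp² + δq²) = √(2030 + 11.2 + 37.5) = 45.6
Q = 279.3.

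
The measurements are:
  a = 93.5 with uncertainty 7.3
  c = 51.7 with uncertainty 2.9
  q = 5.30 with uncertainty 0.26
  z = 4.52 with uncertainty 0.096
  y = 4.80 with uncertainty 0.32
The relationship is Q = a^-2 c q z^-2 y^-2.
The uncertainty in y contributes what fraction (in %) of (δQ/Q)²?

35.9%

(δQ/Q)² = (-2·δa/a)² + (1·δc/c)² + (1·δq/q)² + (-2·δz/z)² + (-2·δy/y)²
  a term: (-2×0.0781)² = 0.0244
  c term: (1×0.0561)² = 0.00315
  q term: (1×0.0491)² = 0.00241
  z term: (-2×0.0212)² = 0.00180
  y term: (-2×0.0667)² = 0.0178
Total = 0.0495. Share from y = 0.0178/0.0495 = 0.359.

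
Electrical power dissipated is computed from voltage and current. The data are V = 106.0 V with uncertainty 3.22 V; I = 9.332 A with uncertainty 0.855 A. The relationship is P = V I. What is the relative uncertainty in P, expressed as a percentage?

9.65%

For a monomial P ∝ V, I, fractional errors add in quadrature:
  (1·δV/V)² = (1×0.0304)² = 0.000923;  (1·δI/I)² = (1×0.0916)² = 0.00839
δP/P = √(0.00932) = 0.0965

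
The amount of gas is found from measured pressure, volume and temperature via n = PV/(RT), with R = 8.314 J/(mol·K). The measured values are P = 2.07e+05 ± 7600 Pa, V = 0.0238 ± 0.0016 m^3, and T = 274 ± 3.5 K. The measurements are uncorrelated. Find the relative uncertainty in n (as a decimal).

Since n is a product/quotient, work with relative uncertainties:
  (1·δP/P)² = (1×0.0367)² = 0.00135;  (1·δV/V)² = (1×0.0672)² = 0.00452;  (-1·δT/T)² = (-1×0.0128)² = 0.000163
δn/n = √(0.00603) = 0.0777

0.0777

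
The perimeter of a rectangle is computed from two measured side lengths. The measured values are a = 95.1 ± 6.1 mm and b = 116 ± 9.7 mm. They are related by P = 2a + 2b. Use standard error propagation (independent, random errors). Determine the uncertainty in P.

Each term contributes (cᵢ δxᵢ)² to (δP)²:
  (2·δa)² = 149;  (2·δb)² = 376
δP = √(525) = 22.9 mm

22.9 mm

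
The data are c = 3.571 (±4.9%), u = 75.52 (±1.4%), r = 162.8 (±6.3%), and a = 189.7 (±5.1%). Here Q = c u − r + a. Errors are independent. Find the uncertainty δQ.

19.7

Let p = c·u = 269.7. δp/p = √((1·δc/c)² + (1·δu/u)²) = √(0.00240 + 0.000196) = 0.0510, so δp = 13.7.
Q = p − r + a: δQ = √(δp² + δr² + δa²) = √(189 + 105 + 93.6) = 19.7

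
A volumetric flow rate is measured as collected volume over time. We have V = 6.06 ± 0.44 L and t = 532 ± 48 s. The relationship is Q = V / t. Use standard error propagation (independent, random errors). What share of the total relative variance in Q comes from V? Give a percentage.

(δQ/Q)² = (1·δV/V)² + (-1·δt/t)²
  V term: (1×0.0726)² = 0.00527
  t term: (-1×0.0902)² = 0.00814
Total = 0.0134. Share from V = 0.00527/0.0134 = 0.393.

39.3%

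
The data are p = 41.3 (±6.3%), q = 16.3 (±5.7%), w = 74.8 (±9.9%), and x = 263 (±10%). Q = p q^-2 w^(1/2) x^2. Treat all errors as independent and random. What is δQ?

Products/powers → add relative errors in quadrature, weighted by exponent:
  (1·δp/p)² = (1×0.0630)² = 0.00397;  (-2·δq/q)² = (-2×0.0570)² = 0.0130;  (½·δw/w)² = (0.5×0.0990)² = 0.00245;  (2·δx/x)² = (2×0.100)² = 0.0400
δQ/Q = √(0.0594) = 0.244
Q = 93000, so δQ = 0.244 × 93000 = 22700.

22700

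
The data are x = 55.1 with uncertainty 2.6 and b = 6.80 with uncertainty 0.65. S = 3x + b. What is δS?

7.83

Sums and differences: (δS)² = Σ (cᵢ δxᵢ)².
  (3·δx)² = 60.8;  (δb)² = 0.423
δS = √(61.3) = 7.83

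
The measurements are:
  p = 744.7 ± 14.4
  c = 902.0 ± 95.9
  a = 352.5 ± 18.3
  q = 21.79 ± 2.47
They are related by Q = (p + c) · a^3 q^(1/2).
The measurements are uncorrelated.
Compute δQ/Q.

Let u = p + c = 1647. δu = √(δp² + δc²) = √(207 + 9200) = 97.0, so δu/u = 0.0589.
Q is then a monomial in u, a, q:
δQ/Q = √((δu/u)² + (3·δa/a)² + (½·δq/q)²) = √(0.00347 + 0.0243 + 0.00321) = 0.176

0.176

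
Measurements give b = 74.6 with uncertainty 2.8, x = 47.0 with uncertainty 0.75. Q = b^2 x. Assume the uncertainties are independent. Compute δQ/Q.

Relative error in a monomial: (δQ/Q)² = Σ (nᵢ · δxᵢ/xᵢ)².
  (2·δb/b)² = (2×0.0375)² = 0.00564;  (1·δx/x)² = (1×0.0160)² = 0.000255
δQ/Q = √(0.00589) = 0.0767

0.0767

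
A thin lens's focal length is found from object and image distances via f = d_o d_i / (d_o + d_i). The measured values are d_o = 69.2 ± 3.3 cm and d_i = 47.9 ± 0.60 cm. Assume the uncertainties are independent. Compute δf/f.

0.0209

∂f/∂d_o = (d_i/(d_o+d_i))² = 0.167;  ∂f/∂d_i = (d_o/(d_o+d_i))² = 0.349
δf = √((∂f/∂d_o · δd_o)² + (∂f/∂d_i · δd_i)²) = √(0.305 + 0.0439) = 0.591 cm
f = 28.3 cm, so δf/f = 0.591/28.3 = 0.0209.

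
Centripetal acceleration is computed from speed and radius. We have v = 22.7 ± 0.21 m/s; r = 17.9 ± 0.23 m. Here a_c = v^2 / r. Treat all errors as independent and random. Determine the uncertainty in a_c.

Relative error in a monomial: (δa_c/a_c)² = Σ (nᵢ · δxᵢ/xᵢ)².
  (2·δv/v)² = (2×0.00925)² = 0.000342;  (-1·δr/r)² = (-1×0.0128)² = 0.000165
δa_c/a_c = √(0.000507) = 0.0225
a_c = 28.8 m/s^2, so δa_c = 0.0225 × 28.8 = 0.648 m/s^2.

0.648 m/s^2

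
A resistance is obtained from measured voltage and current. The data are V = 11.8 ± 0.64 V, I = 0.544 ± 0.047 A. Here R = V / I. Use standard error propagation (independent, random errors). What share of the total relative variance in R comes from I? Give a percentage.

71.7%

(δR/R)² = (1·δV/V)² + (-1·δI/I)²
  V term: (1×0.0542)² = 0.00294
  I term: (-1×0.0864)² = 0.00746
Total = 0.0104. Share from I = 0.00746/0.0104 = 0.717.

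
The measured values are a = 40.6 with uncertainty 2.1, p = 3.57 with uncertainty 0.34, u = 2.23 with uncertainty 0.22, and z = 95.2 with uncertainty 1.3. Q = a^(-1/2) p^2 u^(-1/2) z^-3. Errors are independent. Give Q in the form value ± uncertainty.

Q is a product of powers, so relative uncertainties combine in quadrature:
  (−½·δa/a)² = (-0.5×0.0517)² = 0.000669;  (2·δp/p)² = (2×0.0952)² = 0.0363;  (−½·δu/u)² = (-0.5×0.0987)² = 0.00243;  (-3·δz/z)² = (-3×0.0137)² = 0.00168
δQ/Q = √(0.0411) = 0.203
Q = 1.55e-06, so δQ = 0.203 × 1.55e-06 = 3.15e-07.

(1.55 ± 0.315) × 10^-6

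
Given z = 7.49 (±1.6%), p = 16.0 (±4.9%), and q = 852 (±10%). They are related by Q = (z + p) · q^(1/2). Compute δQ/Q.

Let u = z + p = 23.5. δu = √(δz² + δp²) = √(0.0144 + 0.615) = 0.793, so δu/u = 0.0338.
Q is then a monomial in u, q:
δQ/Q = √((δu/u)² + (½·δq/q)²) = √(0.00114 + 0.00250) = 0.0603

0.0603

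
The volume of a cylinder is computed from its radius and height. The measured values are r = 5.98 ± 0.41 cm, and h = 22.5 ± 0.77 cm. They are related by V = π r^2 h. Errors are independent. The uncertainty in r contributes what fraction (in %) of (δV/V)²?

94.1%

(δV/V)² = (2·δr/r)² + (1·δh/h)²
  r term: (2×0.0686)² = 0.0188
  h term: (1×0.0342)² = 0.00117
Total = 0.0200. Share from r = 0.0188/0.0200 = 0.941.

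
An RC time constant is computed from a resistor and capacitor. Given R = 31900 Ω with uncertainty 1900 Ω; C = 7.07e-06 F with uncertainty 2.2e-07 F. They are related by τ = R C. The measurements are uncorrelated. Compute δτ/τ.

0.0672

Products/powers → add relative errors in quadrature, weighted by exponent:
  (1·δR/R)² = (1×0.0596)² = 0.00355;  (1·δC/C)² = (1×0.0311)² = 0.000968
δτ/τ = √(0.00452) = 0.0672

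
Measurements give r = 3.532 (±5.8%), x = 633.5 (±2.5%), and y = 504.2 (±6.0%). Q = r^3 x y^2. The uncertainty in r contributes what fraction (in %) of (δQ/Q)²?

(δQ/Q)² = (3·δr/r)² + (1·δx/x)² + (2·δy/y)²
  r term: (3×0.0580)² = 0.0303
  x term: (1×0.0250)² = 0.000625
  y term: (2×0.0600)² = 0.0144
Total = 0.0453. Share from r = 0.0303/0.0453 = 0.668.

66.8%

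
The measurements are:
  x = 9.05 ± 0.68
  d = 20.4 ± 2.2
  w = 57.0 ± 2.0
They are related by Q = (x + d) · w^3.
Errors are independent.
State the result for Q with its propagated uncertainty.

(5.45 ± 0.715) × 10^6

Let u = x + d = 29.4. δu = √(δx² + δd²) = √(0.462 + 4.84) = 2.30, so δu/u = 0.0782.
Q is then a monomial in u, w:
δQ/Q = √((δu/u)² + (3·δw/w)²) = √(0.00611 + 0.0111) = 0.131
Q = 5.45e+06, so δQ = 0.131 × 5.45e+06 = 7.15e+05.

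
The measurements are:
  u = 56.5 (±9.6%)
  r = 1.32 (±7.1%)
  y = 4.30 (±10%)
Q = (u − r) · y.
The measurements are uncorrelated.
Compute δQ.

Let w = u − r = 55.2. δw = √(δu² + δr²) = √(29.4 + 0.00878) = 5.42, so δw/w = 0.0983.
Q is then a monomial in w, y:
δQ/Q = √((δw/w)² + (1·δy/y)²) = √(0.00967 + 0.0100) = 0.140
Q = 237, so δQ = 0.140 × 237 = 33.3.

33.3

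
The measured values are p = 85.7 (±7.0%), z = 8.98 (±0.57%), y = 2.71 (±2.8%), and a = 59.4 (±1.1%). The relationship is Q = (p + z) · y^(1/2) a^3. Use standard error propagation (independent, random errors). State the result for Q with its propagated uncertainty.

Let u = p + z = 94.7. δu = √(δp² + δz²) = √(36.0 + 0.00262) = 6.00, so δu/u = 0.0634.
Q is then a monomial in u, y, a:
δQ/Q = √((δu/u)² + (½·δy/y)² + (3·δa/a)²) = √(0.00401 + 0.000196 + 0.00109) = 0.0728
Q = 3.27e+07, so δQ = 0.0728 × 3.27e+07 = 2.38e+06.

(3.27 ± 0.238) × 10^7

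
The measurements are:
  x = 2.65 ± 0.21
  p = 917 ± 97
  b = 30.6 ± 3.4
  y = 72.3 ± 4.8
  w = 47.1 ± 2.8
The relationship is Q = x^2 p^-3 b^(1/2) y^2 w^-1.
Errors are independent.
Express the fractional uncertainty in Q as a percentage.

Relative error in a monomial: (δQ/Q)² = Σ (nᵢ · δxᵢ/xᵢ)².
  (2·δx/x)² = (2×0.0792)² = 0.0251;  (-3·δp/p)² = (-3×0.106)² = 0.101;  (½·δb/b)² = (0.5×0.111)² = 0.00309;  (2·δy/y)² = (2×0.0664)² = 0.0176;  (-1·δw/w)² = (-1×0.0594)² = 0.00353
δQ/Q = √(0.150) = 0.387

38.7%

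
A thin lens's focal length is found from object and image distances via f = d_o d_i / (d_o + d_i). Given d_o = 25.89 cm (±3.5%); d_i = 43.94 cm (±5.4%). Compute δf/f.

0.0298

∂f/∂d_o = (d_i/(d_o+d_i))² = 0.396;  ∂f/∂d_i = (d_o/(d_o+d_i))² = 0.137
δf = √((∂f/∂d_o · δd_o)² + (∂f/∂d_i · δd_i)²) = √(0.129 + 0.106) = 0.485 cm
f = 16.29 cm, so δf/f = 0.485/16.29 = 0.0298.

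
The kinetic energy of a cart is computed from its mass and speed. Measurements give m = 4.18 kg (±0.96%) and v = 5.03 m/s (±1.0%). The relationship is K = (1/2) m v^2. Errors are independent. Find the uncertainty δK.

K is a product of powers, so relative uncertainties combine in quadrature:
  (1·δm/m)² = (1×0.00960)² = 9.22e-05;  (2·δv/v)² = (2×0.0100)² = 0.000400
δK/K = √(0.000492) = 0.0222
K = 52.9 J, so δK = 0.0222 × 52.9 = 1.17 J.

1.17 J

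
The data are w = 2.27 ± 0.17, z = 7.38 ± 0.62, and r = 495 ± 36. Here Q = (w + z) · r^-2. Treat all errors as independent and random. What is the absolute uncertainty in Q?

Let u = w + z = 9.65. δu = √(δw² + δz²) = √(0.0289 + 0.384) = 0.643, so δu/u = 0.0666.
Q is then a monomial in u, r:
δQ/Q = √((δu/u)² + (-2·δr/r)²) = √(0.00444 + 0.0212) = 0.160
Q = 3.94e-05, so δQ = 0.160 × 3.94e-05 = 6.3e-06.

6.3e-06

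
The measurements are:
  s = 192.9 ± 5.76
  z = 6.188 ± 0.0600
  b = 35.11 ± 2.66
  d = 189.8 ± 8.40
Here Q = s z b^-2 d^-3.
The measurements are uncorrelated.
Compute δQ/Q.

0.204

Products/powers → add relative errors in quadrature, weighted by exponent:
  (1·δs/s)² = (1×0.0299)² = 0.000892;  (1·δz/z)² = (1×0.00970)² = 9.4e-05;  (-2·δb/b)² = (-2×0.0758)² = 0.0230;  (-3·δd/d)² = (-3×0.0443)² = 0.0176
δQ/Q = √(0.0416) = 0.204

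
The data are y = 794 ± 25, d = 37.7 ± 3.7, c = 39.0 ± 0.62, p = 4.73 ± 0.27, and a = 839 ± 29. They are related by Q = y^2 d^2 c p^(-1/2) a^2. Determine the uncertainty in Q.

For a monomial Q ∝ y^2, d^2, c, p^(-1/2), a^2, fractional errors add in quadrature:
  (2·δy/y)² = (2×0.0315)² = 0.00397;  (2·δd/d)² = (2×0.0981)² = 0.0385;  (1·δc/c)² = (1×0.0159)² = 0.000253;  (−½·δp/p)² = (-0.5×0.0571)² = 0.000815;  (2·δa/a)² = (2×0.0346)² = 0.00478
δQ/Q = √(0.0483) = 0.220
Q = 1.13e+16, so δQ = 0.220 × 1.13e+16 = 2.49e+15.

2.49e+15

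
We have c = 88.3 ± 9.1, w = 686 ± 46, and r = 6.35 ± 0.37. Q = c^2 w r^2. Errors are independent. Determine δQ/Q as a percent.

24.6%

Since Q is a product/quotient, work with relative uncertainties:
  (2·δc/c)² = (2×0.103)² = 0.0425;  (1·δw/w)² = (1×0.0671)² = 0.00450;  (2·δr/r)² = (2×0.0583)² = 0.0136
δQ/Q = √(0.0606) = 0.246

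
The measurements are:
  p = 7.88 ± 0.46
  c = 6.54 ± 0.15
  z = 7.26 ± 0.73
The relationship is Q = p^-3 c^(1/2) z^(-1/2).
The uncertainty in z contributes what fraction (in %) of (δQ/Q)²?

(δQ/Q)² = (-3·δp/p)² + (½·δc/c)² + (−½·δz/z)²
  p term: (-3×0.0584)² = 0.0307
  c term: (0.5×0.0229)² = 0.000132
  z term: (-0.5×0.101)² = 0.00253
Total = 0.0333. Share from z = 0.00253/0.0333 = 0.0758.

7.58%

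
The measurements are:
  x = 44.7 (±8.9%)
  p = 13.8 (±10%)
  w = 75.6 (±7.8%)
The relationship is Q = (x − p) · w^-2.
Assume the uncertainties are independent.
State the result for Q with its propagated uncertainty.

Let u = x − p = 30.9. δu = √(δx² + δp²) = √(15.8 + 1.90) = 4.21, so δu/u = 0.136.
Q is then a monomial in u, w:
δQ/Q = √((δu/u)² + (-2·δw/w)²) = √(0.0186 + 0.0243) = 0.207
Q = 0.00541, so δQ = 0.207 × 0.00541 = 0.00112.

0.00541 ± 0.00112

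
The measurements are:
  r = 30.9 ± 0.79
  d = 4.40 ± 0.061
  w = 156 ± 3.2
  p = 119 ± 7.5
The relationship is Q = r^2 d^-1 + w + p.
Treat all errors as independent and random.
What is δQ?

14.1

Let h = r^2·d^-1 = 217. δh/h = √((2·δr/r)² + (-1·δd/d)²) = √(0.00261 + 0.000192) = 0.0530, so δh = 11.5.
Q = h + w + p: δQ = √(δh² + δw² + δp²) = √(132 + 10.2 + 56.2) = 14.1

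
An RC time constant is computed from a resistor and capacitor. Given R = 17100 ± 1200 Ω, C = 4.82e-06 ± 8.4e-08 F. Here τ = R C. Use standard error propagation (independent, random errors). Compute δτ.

Relative error in a monomial: (δτ/τ)² = Σ (nᵢ · δxᵢ/xᵢ)².
  (1·δR/R)² = (1×0.0702)² = 0.00492;  (1·δC/C)² = (1×0.0174)² = 0.000304
δτ/τ = √(0.00523) = 0.0723
τ = 0.0824 s, so δτ = 0.0723 × 0.0824 = 0.00596 s.

0.00596 s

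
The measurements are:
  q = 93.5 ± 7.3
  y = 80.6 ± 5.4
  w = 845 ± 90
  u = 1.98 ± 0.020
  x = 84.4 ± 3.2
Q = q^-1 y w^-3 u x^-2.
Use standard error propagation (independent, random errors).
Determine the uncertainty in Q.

Q is a product of powers, so relative uncertainties combine in quadrature:
  (-1·δq/q)² = (-1×0.0781)² = 0.00610;  (1·δy/y)² = (1×0.0670)² = 0.00449;  (-3·δw/w)² = (-3×0.107)² = 0.102;  (1·δu/u)² = (1×0.0101)² = 0.000102;  (-2·δx/x)² = (-2×0.0379)² = 0.00575
δQ/Q = √(0.119) = 0.344
Q = 3.97e-13, so δQ = 0.344 × 3.97e-13 = 1.37e-13.

1.37e-13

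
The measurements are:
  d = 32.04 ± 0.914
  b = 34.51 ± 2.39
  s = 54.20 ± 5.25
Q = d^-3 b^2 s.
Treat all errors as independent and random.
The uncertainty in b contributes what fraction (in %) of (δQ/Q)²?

(δQ/Q)² = (-3·δd/d)² + (2·δb/b)² + (1·δs/s)²
  d term: (-3×0.0285)² = 0.00732
  b term: (2×0.0693)² = 0.0192
  s term: (1×0.0969)² = 0.00938
Total = 0.0359. Share from b = 0.0192/0.0359 = 0.535.

53.5%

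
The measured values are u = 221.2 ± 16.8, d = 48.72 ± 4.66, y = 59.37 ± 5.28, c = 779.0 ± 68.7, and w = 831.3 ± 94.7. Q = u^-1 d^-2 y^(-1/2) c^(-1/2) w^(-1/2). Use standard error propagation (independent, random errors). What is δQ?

6.84e-11

Products/powers → add relative errors in quadrature, weighted by exponent:
  (-1·δu/u)² = (-1×0.0759)² = 0.00577;  (-2·δd/d)² = (-2×0.0956)² = 0.0366;  (−½·δy/y)² = (-0.5×0.0889)² = 0.00198;  (−½·δc/c)² = (-0.5×0.0882)² = 0.00194;  (−½·δw/w)² = (-0.5×0.114)² = 0.00324
δQ/Q = √(0.0495) = 0.223
Q = 3.072e-10, so δQ = 0.223 × 3.072e-10 = 6.84e-11.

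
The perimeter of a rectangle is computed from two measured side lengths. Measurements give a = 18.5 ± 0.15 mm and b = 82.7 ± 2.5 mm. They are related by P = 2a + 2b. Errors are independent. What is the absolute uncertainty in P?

5.01 mm

For a sum/difference, combine absolute errors in quadrature:
  (2·δa)² = 0.0900;  (2·δb)² = 25.0
δP = √(25.1) = 5.01 mm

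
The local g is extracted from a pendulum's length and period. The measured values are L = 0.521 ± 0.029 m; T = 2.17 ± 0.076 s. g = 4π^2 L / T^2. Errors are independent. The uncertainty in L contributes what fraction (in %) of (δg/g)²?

(δg/g)² = (1·δL/L)² + (-2·δT/T)²
  L term: (1×0.0557)² = 0.00310
  T term: (-2×0.0350)² = 0.00491
Total = 0.00800. Share from L = 0.00310/0.00800 = 0.387.

38.7%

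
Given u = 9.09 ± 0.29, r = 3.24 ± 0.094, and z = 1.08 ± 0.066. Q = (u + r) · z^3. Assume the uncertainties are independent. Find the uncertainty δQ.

2.87

Let w = u + r = 12.3. δw = √(δu² + δr²) = √(0.0841 + 0.00884) = 0.305, so δw/w = 0.0247.
Q is then a monomial in w, z:
δQ/Q = √((δw/w)² + (3·δz/z)²) = √(0.000611 + 0.0336) = 0.185
Q = 15.5, so δQ = 0.185 × 15.5 = 2.87.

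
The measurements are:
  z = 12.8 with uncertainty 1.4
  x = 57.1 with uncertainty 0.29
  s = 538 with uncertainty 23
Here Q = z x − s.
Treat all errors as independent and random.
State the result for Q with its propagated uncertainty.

Let p = z·x = 731. δp/p = √((1·δz/z)² + (1·δx/x)²) = √(0.0120 + 2.58e-05) = 0.109, so δp = 80.0.
Q = p − s: δQ = √(δp² + δs²) = √(6400 + 529) = 83.3
Q = 193.

193 ± 83.3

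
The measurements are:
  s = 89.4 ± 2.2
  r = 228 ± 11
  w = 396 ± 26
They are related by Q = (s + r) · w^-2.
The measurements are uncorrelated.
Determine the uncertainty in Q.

0.000275

Let u = s + r = 317. δu = √(δs² + δr²) = √(4.84 + 121) = 11.2, so δu/u = 0.0353.
Q is then a monomial in u, w:
δQ/Q = √((δu/u)² + (-2·δw/w)²) = √(0.00125 + 0.0172) = 0.136
Q = 0.00202, so δQ = 0.136 × 0.00202 = 0.000275.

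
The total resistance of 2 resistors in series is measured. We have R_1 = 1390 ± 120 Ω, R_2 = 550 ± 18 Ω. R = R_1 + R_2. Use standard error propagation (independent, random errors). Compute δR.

121 Ω

R is a linear combination, so absolute uncertainties add in quadrature:
  (δR_1)² = 14400;  (δR_2)² = 324
δR = √(14700) = 121 Ω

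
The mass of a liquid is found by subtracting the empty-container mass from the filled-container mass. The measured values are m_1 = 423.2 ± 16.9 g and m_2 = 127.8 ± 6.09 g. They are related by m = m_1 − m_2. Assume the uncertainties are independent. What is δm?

Each term contributes (cᵢ δxᵢ)² to (δm)²:
  (δm_1)² = 286;  (δm_2)² = 37.1
δm = √(323) = 18.0 g

18.0 g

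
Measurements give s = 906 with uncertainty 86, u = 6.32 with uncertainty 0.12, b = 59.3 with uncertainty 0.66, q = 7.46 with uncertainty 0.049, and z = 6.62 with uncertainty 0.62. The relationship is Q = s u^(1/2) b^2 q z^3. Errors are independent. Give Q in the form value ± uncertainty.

Since Q is a product/quotient, work with relative uncertainties:
  (1·δs/s)² = (1×0.0949)² = 0.00901;  (½·δu/u)² = (0.5×0.0190)² = 9.01e-05;  (2·δb/b)² = (2×0.0111)² = 0.000495;  (1·δq/q)² = (1×0.00657)² = 4.31e-05;  (3·δz/z)² = (3×0.0937)² = 0.0789
δQ/Q = √(0.0886) = 0.298
Q = 1.73e+10, so δQ = 0.298 × 1.73e+10 = 5.16e+09.

(1.73 ± 0.516) × 10^10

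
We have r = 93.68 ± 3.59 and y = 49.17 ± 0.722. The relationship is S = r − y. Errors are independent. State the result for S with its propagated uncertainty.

S is a linear combination, so absolute uncertainties add in quadrature:
  (δr)² = 12.9;  (δy)² = 0.521
δS = √(13.4) = 3.66
S = 44.51.

44.51 ± 3.66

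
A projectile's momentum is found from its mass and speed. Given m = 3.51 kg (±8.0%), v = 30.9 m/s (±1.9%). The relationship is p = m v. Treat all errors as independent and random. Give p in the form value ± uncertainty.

For a monomial p ∝ m, v, fractional errors add in quadrature:
  (1·δm/m)² = (1×0.0800)² = 0.00640;  (1·δv/v)² = (1×0.0190)² = 0.000361
δp/p = √(0.00676) = 0.0822
p = 108 kg·m/s, so δp = 0.0822 × 108 = 8.92 kg·m/s.

108 ± 8.92 kg·m/s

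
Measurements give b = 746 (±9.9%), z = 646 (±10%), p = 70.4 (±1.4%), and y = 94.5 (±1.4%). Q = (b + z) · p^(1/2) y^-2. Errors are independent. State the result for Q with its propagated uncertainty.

1.31 ± 0.0996

Let u = b + z = 1390. δu = √(δb² + δz²) = √(5450 + 4170) = 98.1, so δu/u = 0.0705.
Q is then a monomial in u, p, y:
δQ/Q = √((δu/u)² + (½·δp/p)² + (-2·δy/y)²) = √(0.00497 + 4.9e-05 + 0.000784) = 0.0762
Q = 1.31, so δQ = 0.0762 × 1.31 = 0.0996.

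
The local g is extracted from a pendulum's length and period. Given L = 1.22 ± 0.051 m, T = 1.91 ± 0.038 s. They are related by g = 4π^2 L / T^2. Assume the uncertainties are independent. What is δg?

0.762 m/s^2

Relative error in a monomial: (δg/g)² = Σ (nᵢ · δxᵢ/xᵢ)².
  (1·δL/L)² = (1×0.0418)² = 0.00175;  (-2·δT/T)² = (-2×0.0199)² = 0.00158
δg/g = √(0.00333) = 0.0577
g = 13.2 m/s^2, so δg = 0.0577 × 13.2 = 0.762 m/s^2.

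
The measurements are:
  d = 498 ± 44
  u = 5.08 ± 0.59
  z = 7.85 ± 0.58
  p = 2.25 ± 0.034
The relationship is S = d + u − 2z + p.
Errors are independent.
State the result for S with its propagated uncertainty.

490 ± 44.0

Sums and differences: (δS)² = Σ (cᵢ δxᵢ)².
  (δd)² = 1940;  (δu)² = 0.348;  (2·δz)² = 1.35;  (δp)² = 0.00116
δS = √(1940) = 44.0
S = 490.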